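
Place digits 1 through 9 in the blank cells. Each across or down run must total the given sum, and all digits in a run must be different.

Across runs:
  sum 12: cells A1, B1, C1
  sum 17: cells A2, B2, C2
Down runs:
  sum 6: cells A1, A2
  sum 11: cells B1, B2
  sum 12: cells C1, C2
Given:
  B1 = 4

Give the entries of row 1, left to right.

B2 = 11 − 4 = 7 completes the 11 down.
Nothing is forced directly, so branch on C2, whose candidates are 4 or 8 or 9. If C2 = 4: then C1 would have to be in {1,2,3,5,6,7} for the 12 across but in {8} for the 12 down — contradiction. If C2 = 8: then C1 would have to be in {1,2,3,5,6,7} for the 12 across but in {4} for the 12 down — contradiction. So C2 = 9.
C1 = 12 − 9 = 3 completes the 12 down.
A2 = 17 − 16 = 1 completes the 17 across.
A1 = 12 − 7 = 5 completes the 12 across.

5, 4, 3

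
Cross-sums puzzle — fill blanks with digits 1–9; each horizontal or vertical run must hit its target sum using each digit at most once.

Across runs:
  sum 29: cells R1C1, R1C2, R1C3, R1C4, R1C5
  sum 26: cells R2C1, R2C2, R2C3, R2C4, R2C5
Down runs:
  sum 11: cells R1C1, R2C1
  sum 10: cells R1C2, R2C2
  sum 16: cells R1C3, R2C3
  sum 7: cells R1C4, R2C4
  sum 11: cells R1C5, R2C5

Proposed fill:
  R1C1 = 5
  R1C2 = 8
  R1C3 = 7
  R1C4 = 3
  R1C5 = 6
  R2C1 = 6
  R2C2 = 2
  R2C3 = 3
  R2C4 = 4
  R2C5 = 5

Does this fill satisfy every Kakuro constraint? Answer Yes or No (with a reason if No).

No — the down run R1C3–R2C3 sums to 10, not 16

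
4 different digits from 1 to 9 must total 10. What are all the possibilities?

{1,2,3,4}

4 distinct digits from 1–9 sum between 10 and 30.
Only one set works: {1,2,3,4}.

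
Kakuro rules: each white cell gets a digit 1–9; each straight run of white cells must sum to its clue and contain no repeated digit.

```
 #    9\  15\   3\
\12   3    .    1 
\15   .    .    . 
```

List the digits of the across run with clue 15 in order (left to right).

6, 7, 2

3 in 2 cells must be {1,2}.
R1C2 = 12 − 4 = 8 completes the 12 across.
R2C1 = 9 − 3 = 6 completes the 9 down.
R2C2 = 15 − 8 = 7 completes the 15 down.
R2C3 = 15 − 13 = 2 completes the 15 across.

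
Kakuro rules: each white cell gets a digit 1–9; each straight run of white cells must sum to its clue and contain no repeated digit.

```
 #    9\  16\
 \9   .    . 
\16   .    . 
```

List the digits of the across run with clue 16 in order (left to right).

16 in 2 cells must be {7,9}.
The 9 across and the 16 down share only 7, so R1C2 = 7.
The 16 across and the 9 down share only 7, so R2C1 = 7.
R2C2 = 16 − 7 = 9 completes the 16 across.
R1C1 = 9 − 7 = 2 completes the 9 across.

7, 9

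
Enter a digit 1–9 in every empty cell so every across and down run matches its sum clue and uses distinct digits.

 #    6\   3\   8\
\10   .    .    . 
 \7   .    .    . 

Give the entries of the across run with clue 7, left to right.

4 2 1

7 in 3 cells must be {1,2,4}; 3 in 2 cells must be {1,2}.
Nothing is forced directly, so branch on R1C2, whose candidates are 1 or 2. If R1C2 = 2: that forces R2C2 = 1, R2C3 = 2, after which R1C3 would have to be in {1,3,5,7} for the 10 across but in {6} for the 8 down — contradiction. So R1C2 = 1.
R2C2 = 3 − 1 = 2 completes the 3 down.
Given what's placed, R2C3 must be 1 to fit the 7 across and 8 down.
R1C3 = 8 − 1 = 7 completes the 8 down.
R2C1 = 7 − 3 = 4 completes the 7 across.
R1C1 = 10 − 8 = 2 completes the 10 across.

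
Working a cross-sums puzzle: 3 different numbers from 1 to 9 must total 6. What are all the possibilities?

3 distinct digits from 1–9 sum between 6 and 24.
Only one set works: {1,2,3}.

{1,2,3}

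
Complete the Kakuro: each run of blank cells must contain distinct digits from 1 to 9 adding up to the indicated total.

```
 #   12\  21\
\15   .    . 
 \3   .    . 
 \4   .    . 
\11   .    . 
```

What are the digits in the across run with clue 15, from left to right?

3 in 2 cells must be {1,2}; 4 in 2 cells must be {1,3}.
Only 6 fits R1C1 under both its across sum 15 and down sum 12.
R1C2 = 15 − 6 = 9 completes the 15 across.

6, 9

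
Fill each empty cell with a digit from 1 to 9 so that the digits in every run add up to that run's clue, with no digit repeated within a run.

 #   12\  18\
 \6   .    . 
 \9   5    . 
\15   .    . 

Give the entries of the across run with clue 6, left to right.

R2C2 = 9 − 5 = 4 completes the 9 across.
Given what's placed, R3C1 must be 6 to fit the 15 across and 12 down.
R3C2 = 15 − 6 = 9 completes the 15 across.
R1C1 = 12 − 11 = 1 completes the 12 down.
R1C2 = 6 − 1 = 5 completes the 6 across.

1, 5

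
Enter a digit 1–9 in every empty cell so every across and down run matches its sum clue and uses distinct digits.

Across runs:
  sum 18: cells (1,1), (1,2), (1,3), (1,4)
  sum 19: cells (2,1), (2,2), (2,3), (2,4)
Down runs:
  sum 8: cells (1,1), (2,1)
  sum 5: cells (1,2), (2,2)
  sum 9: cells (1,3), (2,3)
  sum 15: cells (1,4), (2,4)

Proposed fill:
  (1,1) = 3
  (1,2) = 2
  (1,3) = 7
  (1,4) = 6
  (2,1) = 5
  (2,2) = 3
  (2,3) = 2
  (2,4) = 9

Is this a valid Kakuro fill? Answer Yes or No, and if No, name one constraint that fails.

Yes

Across: 3+2+7+6=18; 5+3+2+9=19. Down: 3+5=8; 2+3=5; 7+2=9; 6+9=15. No digit repeats within any run.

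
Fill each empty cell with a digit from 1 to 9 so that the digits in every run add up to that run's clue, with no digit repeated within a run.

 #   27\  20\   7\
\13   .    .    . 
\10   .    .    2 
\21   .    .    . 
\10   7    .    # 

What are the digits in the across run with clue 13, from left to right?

8 4 1

7 in 3 cells must be {1,2,4}.
R3C3 = 4: the only remaining digit allowed by both the 21 across and the 7 down.
R4C2 = 10 − 7 = 3 completes the 10 across.
R1C3 = 7 − 6 = 1 completes the 7 down.
No cell is forced outright now. R2C1 can only be 3 or 5 (the digits allowed by both its 10 across and its 27 down). If R2C1 = 5: that forces R1C1 = 9, after which R1C2 would have to be in {3} for the 13 across but in {1,2,4,5,6,7,8,9} for the 20 down — contradiction. So R2C1 = 3.
R2C2 = 10 − 5 = 5 completes the 10 across.
R3C2 = 8: the only remaining digit allowed by both the 21 across and the 20 down.
R1C2 = 20 − 16 = 4 completes the 20 down.
R3C1 = 21 − 12 = 9 completes the 21 across.
R1C1 = 13 − 5 = 8 completes the 13 across.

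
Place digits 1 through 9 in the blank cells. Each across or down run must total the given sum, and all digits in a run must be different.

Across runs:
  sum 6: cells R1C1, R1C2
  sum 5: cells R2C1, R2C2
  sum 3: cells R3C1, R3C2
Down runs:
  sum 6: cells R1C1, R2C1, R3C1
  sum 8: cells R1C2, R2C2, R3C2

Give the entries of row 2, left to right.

3 2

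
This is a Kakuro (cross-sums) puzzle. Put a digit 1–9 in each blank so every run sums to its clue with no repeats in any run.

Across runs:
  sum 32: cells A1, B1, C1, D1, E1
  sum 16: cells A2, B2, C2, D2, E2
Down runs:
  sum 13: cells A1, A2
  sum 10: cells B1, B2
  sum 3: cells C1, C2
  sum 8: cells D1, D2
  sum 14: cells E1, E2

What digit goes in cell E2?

16 in 5 cells must be {1,2,3,4,6}; 3 in 2 cells must be {1,2}.
Only 2 fits C1 under both its across sum 32 and down sum 3.
C2 = 3 − 2 = 1 completes the 3 down.
Given what's placed, E2 must be 6 to fit the 16 across and 14 down.

6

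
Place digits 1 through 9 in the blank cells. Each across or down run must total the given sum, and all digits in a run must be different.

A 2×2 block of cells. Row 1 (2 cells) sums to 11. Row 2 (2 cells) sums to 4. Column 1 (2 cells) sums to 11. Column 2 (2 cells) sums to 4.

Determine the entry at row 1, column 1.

4 in 2 cells must be {1,3}.
The 11 across and the 4 down share only 3, so (1,2) = 3.
The 4 across and the 11 down share only 3, so (2,1) = 3.
(2,2) = 4 − 3 = 1 completes the 4 across.
(1,1) = 11 − 3 = 8 completes the 11 across.

8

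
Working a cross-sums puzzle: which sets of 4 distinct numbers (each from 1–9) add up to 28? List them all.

4 distinct digits from 1–9 sum between 10 and 30.

{4,7,8,9}; {5,6,8,9}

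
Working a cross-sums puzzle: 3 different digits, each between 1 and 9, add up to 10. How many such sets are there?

4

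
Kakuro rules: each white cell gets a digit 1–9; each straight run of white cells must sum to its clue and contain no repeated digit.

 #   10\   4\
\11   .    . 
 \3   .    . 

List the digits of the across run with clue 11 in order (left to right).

8 3

3 in 2 cells must be {1,2}; 4 in 2 cells must be {1,3}.
The 11 across and the 4 down share only 3, so R1C2 = 3.
R2C2 = 4 − 3 = 1 completes the 4 down.
R1C1 = 11 − 3 = 8 completes the 11 across.
R2C1 = 3 − 1 = 2 completes the 3 across.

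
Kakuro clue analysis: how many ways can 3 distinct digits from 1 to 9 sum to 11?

3 distinct digits from 1–9 sum between 6 and 24.
Enumerating: {1,2,8}, {1,3,7}, {1,4,6}, {2,3,6}, {2,4,5}.

5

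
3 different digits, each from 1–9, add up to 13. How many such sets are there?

3 distinct digits from 1–9 sum between 6 and 24.

7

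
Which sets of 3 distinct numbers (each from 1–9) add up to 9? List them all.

{1,2,6}; {1,3,5}; {2,3,4}

3 distinct digits from 1–9 sum between 6 and 24.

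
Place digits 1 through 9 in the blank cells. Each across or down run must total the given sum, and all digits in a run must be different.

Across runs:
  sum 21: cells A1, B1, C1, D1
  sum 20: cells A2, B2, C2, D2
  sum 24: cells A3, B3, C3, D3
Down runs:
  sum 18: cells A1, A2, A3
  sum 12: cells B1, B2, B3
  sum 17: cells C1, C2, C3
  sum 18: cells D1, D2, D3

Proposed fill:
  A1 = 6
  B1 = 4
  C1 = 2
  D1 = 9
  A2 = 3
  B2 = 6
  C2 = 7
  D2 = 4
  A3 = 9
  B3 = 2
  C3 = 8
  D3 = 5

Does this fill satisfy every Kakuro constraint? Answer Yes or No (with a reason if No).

Yes

Across: 6+4+2+9=21; 3+6+7+4=20; 9+2+8+5=24. Down: 6+3+9=18; 4+6+2=12; 2+7+8=17; 9+4+5=18. No digit repeats within any run.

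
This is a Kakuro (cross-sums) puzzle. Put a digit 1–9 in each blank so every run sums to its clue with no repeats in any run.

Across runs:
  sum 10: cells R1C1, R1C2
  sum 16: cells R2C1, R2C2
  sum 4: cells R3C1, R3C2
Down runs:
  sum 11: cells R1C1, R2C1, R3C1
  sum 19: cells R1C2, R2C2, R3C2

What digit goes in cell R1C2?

16 in 2 cells must be {7,9}; 4 in 2 cells must be {1,3}.
The 16 across and the 11 down share only 7, so R2C1 = 7.
R2C2 = 16 − 7 = 9 completes the 16 across.
Given what's placed, R3C2 must be 3 to fit the 4 across and 19 down.
R1C2 = 19 − 12 = 7 completes the 19 down.
R3C1 = 4 − 3 = 1 completes the 4 across.
R1C1 = 10 − 7 = 3 completes the 10 across.

7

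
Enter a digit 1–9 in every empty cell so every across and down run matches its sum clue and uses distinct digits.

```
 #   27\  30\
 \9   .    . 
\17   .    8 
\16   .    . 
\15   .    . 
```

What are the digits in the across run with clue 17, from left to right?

9, 8

17 in 2 cells must be {8,9}; 16 in 2 cells must be {7,9}; 30 in 4 cells must be {6,7,8,9}.
R2C1 = 17 − 8 = 9 completes the 17 across.
R3C1 = 7: the only remaining digit allowed by both the 16 across and the 27 down.
R3C2 = 16 − 7 = 9 completes the 16 across.
No cell is forced outright now. R1C2 can only be 6 or 7 (the digits allowed by both its 9 across and its 30 down). If R1C2 = 7: then R1C1 would have to be in {2} for the 9 across but in {3,5,6,8} for the 27 down — contradiction. So R1C2 = 6.
R1C1 = 9 − 6 = 3 completes the 9 across.
R4C1 = 27 − 19 = 8 completes the 27 down.
R4C2 = 15 − 8 = 7 completes the 15 across.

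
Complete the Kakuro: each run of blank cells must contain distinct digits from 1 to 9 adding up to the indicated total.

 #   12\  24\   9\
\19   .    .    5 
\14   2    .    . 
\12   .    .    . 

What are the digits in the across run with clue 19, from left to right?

6 8 5

24 in 3 cells must be {7,8,9}.
Given what's placed, R1C1 must be 6 to fit the 19 across and 12 down.
R1C2 = 19 − 11 = 8 completes the 19 across.
Given what's placed, R2C3 must be 3 to fit the 14 across and 9 down.
R3C1 = 12 − 8 = 4 completes the 12 down.
R3C2 = 7: the only remaining digit allowed by both the 12 across and the 24 down.
R3C3 = 12 − 11 = 1 completes the 12 across.
R2C2 = 14 − 5 = 9 completes the 14 across.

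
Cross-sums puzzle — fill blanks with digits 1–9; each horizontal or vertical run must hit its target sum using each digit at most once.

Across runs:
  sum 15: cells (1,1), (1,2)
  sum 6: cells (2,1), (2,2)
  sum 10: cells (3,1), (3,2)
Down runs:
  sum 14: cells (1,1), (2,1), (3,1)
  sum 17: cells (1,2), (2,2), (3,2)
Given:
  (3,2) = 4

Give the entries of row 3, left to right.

Given what's placed, (2,2) must be 5 to fit the 6 across and 17 down.
(3,1) = 10 − 4 = 6 completes the 10 across.
Given what's placed, (1,1) must be 7 to fit the 15 across and 14 down.
(1,2) = 15 − 7 = 8 completes the 15 across.
(2,1) = 6 − 5 = 1 completes the 6 across.

6, 4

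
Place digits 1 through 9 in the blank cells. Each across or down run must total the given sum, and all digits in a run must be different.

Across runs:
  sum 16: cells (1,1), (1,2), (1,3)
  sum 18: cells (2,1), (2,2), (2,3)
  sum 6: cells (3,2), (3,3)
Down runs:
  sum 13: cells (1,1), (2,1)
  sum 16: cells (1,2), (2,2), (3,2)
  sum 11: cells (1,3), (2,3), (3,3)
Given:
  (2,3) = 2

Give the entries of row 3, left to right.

5 1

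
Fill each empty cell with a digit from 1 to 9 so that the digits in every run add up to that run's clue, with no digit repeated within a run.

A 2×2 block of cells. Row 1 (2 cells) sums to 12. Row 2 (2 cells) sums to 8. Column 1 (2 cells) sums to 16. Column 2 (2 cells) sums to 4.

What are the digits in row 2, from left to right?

7 1

16 in 2 cells must be {7,9}; 4 in 2 cells must be {1,3}.
The 12 across and the 4 down share only 3, so (1,2) = 3.
The 8 across and the 16 down share only 7, so (2,1) = 7.
(2,2) = 8 − 7 = 1 completes the 8 across.
(1,1) = 12 − 3 = 9 completes the 12 across.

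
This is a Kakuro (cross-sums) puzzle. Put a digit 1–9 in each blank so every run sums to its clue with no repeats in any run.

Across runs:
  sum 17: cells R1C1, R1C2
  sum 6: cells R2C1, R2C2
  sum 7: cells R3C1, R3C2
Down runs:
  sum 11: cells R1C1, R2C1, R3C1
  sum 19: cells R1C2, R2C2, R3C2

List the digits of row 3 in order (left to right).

1, 6

17 in 2 cells must be {8,9}.
The 17 across and the 11 down share only 8, so R1C1 = 8.
R1C2 = 17 − 8 = 9 completes the 17 across.
Nothing is forced directly, so branch on R2C1, whose candidates are 1 or 2. If R2C1 = 1: then R2C2 would have to be in {5} for the 6 across but in {2,3,4,6,7,8} for the 19 down — contradiction. So R2C1 = 2.
R2C2 = 6 − 2 = 4 completes the 6 across.
R3C1 = 11 − 10 = 1 completes the 11 down.
R3C2 = 7 − 1 = 6 completes the 7 across.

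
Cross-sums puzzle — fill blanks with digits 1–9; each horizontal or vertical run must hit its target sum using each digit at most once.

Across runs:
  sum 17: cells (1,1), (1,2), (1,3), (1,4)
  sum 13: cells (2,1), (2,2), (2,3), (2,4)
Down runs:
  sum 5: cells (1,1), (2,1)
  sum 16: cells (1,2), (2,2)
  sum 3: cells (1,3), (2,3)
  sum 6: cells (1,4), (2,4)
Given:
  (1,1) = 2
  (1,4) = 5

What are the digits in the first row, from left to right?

2 9 1 5

16 in 2 cells must be {7,9}; 3 in 2 cells must be {1,2}.
(1,3) = 1: the only remaining digit allowed by both the 17 across and the 3 down.
(2,1) = 5 − 2 = 3 completes the 5 down.
Given what's placed, (2,2) must be 7 to fit the 13 across and 16 down.
(2,3) = 3 − 1 = 2 completes the 3 down.
(2,4) = 13 − 12 = 1 completes the 13 across.
(1,2) = 17 − 8 = 9 completes the 17 across.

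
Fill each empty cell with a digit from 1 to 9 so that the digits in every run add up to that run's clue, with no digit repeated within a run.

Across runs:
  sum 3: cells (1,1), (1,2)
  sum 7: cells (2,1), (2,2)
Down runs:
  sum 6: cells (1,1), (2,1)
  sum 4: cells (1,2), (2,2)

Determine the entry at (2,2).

3 in 2 cells must be {1,2}; 4 in 2 cells must be {1,3}.
The 3 across and the 4 down share only 1, so (1,2) = 1.
(2,2) = 4 − 1 = 3 completes the 4 down.
(1,1) = 3 − 1 = 2 completes the 3 across.
(2,1) = 7 − 3 = 4 completes the 7 across.

3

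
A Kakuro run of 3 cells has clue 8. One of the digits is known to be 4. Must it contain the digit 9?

No

The only way to make 8 from 3 distinct digits under that restriction is {1,3,4}, which does not contain 9.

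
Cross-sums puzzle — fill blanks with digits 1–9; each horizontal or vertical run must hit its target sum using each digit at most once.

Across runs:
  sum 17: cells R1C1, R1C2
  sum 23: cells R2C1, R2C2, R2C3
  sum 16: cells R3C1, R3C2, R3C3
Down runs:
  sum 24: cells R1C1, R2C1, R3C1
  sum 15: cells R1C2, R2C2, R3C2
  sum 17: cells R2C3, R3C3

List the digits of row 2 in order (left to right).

17 in 2 cells must be {8,9}; 23 in 3 cells must be {6,8,9}; 24 in 3 cells must be {7,8,9}.
Nothing is forced directly, so branch on R3C3, whose candidates are 8 or 9. If R3C3 = 9: that forces R2C3 = 8, after which R3C1 would have to be in {1,2,3,4,5,6} for the 16 across but in {7,8,9} for the 24 down — contradiction. So R3C3 = 8.
R2C3 = 17 − 8 = 9 completes the 17 down.
Given what's placed, R3C1 must be 7 to fit the 16 across and 24 down.
R3C2 = 16 − 15 = 1 completes the 16 across.
R2C1 = 8: the only remaining digit allowed by both the 23 across and the 24 down.
R2C2 = 23 − 17 = 6 completes the 23 across.

8, 6, 9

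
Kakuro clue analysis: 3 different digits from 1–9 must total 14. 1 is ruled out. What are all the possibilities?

3 distinct digits from 1–9 sum between 6 and 24.
Dropping sets that contain 1.

{2,3,9}; {2,4,8}; {2,5,7}; {3,4,7}; {3,5,6}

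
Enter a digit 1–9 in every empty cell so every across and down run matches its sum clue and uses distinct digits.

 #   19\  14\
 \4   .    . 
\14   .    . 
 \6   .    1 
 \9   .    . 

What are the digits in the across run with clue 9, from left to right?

7 2

4 in 2 cells must be {1,3}.
R1C2 = 3: the only remaining digit allowed by both the 4 across and the 14 down.
R3C1 = 6 − 1 = 5 completes the 6 across.
R1C1 = 4 − 3 = 1 completes the 4 across.
No cell is forced outright now. R2C1 can only be 6 or 9 (the digits allowed by both its 14 across and its 19 down). If R2C1 = 9: then R2C2 would have to be in {5} for the 14 across but in {2,4,6,8} for the 14 down — contradiction. So R2C1 = 6.
R2C2 = 14 − 6 = 8 completes the 14 across.
R4C1 = 19 − 12 = 7 completes the 19 down.
R4C2 = 9 − 7 = 2 completes the 9 across.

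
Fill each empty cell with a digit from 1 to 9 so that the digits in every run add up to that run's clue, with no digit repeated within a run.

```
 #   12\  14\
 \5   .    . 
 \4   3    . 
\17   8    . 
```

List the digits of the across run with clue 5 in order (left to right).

4 in 2 cells must be {1,3}; 17 in 2 cells must be {8,9}.
R1C1 = 12 − 11 = 1 completes the 12 down.
R1C2 = 5 − 1 = 4 completes the 5 across.
R2C2 = 4 − 3 = 1 completes the 4 across.
R3C2 = 17 − 8 = 9 completes the 17 across.

1 4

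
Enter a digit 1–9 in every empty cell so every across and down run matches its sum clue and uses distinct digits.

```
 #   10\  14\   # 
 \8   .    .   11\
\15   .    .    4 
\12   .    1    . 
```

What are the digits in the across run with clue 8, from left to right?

R3C3 = 11 − 4 = 7 completes the 11 down.
R3C1 = 12 − 8 = 4 completes the 12 across.
Given what's placed, R2C1 must be 5 to fit the 15 across and 10 down.
R2C2 = 15 − 9 = 6 completes the 15 across.
R1C1 = 10 − 9 = 1 completes the 10 down.
R1C2 = 8 − 1 = 7 completes the 8 across.

1 7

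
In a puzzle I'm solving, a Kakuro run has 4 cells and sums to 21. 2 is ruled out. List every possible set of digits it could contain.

4 distinct digits from 1–9 sum between 10 and 30.
Dropping sets that contain 2.

{1,3,8,9}; {1,4,7,9}; {1,5,6,9}; {1,5,7,8}; {3,4,5,9}; {3,4,6,8}; {3,5,6,7}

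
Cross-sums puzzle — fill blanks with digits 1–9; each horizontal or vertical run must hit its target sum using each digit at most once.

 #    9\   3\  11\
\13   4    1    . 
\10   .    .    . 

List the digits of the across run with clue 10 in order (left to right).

5, 2, 3

3 in 2 cells must be {1,2}.
R1C3 = 13 − 5 = 8 completes the 13 across.
R2C1 = 9 − 4 = 5 completes the 9 down.
R2C2 = 3 − 1 = 2 completes the 3 down.
R2C3 = 10 − 7 = 3 completes the 10 across.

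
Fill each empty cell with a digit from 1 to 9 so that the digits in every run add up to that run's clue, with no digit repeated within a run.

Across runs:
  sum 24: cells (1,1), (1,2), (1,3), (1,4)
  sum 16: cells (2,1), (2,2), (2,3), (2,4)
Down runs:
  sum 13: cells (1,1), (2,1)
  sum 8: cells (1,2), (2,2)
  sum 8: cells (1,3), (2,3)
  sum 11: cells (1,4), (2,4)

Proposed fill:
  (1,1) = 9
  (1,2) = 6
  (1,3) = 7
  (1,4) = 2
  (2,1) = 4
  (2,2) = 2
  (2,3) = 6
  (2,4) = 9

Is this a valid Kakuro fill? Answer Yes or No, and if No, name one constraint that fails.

No — the down run (1,3)–(2,3) sums to 13, not 8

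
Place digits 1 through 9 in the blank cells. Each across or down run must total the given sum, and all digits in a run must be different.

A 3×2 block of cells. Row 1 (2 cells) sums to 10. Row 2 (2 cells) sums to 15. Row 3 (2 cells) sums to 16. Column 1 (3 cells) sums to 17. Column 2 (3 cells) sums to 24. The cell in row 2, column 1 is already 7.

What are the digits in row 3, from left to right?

9 7

16 in 2 cells must be {7,9}; 24 in 3 cells must be {7,8,9}.
(2,2) = 15 − 7 = 8 completes the 15 across.
Given what's placed, (3,1) must be 9 to fit the 16 across and 17 down.
(3,2) = 16 − 9 = 7 completes the 16 across.
(1,1) = 17 − 16 = 1 completes the 17 down.
(1,2) = 10 − 1 = 9 completes the 10 across.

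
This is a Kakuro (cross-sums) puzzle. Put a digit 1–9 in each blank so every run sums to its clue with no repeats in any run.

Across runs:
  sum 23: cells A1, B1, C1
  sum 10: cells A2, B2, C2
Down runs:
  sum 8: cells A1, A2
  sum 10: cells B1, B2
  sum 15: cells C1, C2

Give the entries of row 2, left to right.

2 1 7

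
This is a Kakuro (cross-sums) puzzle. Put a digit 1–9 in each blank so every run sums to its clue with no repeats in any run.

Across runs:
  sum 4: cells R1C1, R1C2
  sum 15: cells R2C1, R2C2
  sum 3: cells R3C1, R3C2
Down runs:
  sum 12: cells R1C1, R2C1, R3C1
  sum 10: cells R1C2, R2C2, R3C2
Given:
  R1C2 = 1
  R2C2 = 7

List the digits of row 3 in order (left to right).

4 in 2 cells must be {1,3}; 3 in 2 cells must be {1,2}.
R1C1 = 4 − 1 = 3 completes the 4 across.
R2C1 = 15 − 7 = 8 completes the 15 across.
R3C1 = 12 − 11 = 1 completes the 12 down.
R3C2 = 3 − 1 = 2 completes the 3 across.

1, 2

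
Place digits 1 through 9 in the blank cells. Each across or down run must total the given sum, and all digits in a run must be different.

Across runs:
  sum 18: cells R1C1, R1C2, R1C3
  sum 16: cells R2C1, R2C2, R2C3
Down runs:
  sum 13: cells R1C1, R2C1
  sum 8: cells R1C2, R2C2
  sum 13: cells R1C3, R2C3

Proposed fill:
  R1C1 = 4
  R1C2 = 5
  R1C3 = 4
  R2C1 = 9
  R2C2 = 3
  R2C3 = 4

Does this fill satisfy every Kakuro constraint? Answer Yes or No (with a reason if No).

No — the across run R1C1–R1C3 sums to 13, not 18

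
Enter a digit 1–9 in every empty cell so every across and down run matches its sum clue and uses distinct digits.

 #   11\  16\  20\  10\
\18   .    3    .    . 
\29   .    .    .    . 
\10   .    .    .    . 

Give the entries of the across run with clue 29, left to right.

5, 9, 8, 7

29 in 4 cells must be {5,7,8,9}; 10 in 4 cells must be {1,2,3,4}.
Given what's placed, R3C2 must be 4 to fit the 10 across and 16 down.
R3C3 = 3: the only remaining digit allowed by both the 10 across and the 20 down.
R2C2 = 16 − 7 = 9 completes the 16 down.
R2C3 = 8: the only remaining digit allowed by both the 29 across and the 20 down.
R1C3 = 20 − 11 = 9 completes the 20 down.
No cell is forced outright now. R2C1 can only be 5 or 7 (the digits allowed by both its 29 across and its 11 down). If R2C1 = 7: that forces R1C1 = 1, R1C4 = 5, after which R2C4 would have to be in {5} for the 29 across but in {1,2,3,4} for the 10 down — contradiction. So R2C1 = 5.
R2C4 = 29 − 22 = 7 completes the 29 across.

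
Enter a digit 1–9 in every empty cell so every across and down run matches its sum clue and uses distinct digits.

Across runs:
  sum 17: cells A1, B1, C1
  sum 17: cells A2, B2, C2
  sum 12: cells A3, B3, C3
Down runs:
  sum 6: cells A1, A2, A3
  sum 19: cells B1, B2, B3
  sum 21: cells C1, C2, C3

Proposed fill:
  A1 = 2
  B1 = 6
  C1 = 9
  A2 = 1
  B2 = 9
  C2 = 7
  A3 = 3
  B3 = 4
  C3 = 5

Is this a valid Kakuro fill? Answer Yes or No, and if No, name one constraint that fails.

Yes

Across: 2+6+9=17; 1+9+7=17; 3+4+5=12. Down: 2+1+3=6; 6+9+4=19; 9+7+5=21. No digit repeats within any run.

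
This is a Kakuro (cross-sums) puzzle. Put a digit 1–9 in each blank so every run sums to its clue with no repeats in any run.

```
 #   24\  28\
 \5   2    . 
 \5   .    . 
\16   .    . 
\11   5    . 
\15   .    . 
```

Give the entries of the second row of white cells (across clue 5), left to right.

1, 4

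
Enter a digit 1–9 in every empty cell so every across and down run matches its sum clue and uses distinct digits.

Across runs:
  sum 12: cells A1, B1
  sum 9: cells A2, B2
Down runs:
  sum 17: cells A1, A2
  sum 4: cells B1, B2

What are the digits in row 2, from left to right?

17 in 2 cells must be {8,9}; 4 in 2 cells must be {1,3}.
The 12 across and the 4 down share only 3, so B1 = 3.
The 9 across and the 17 down share only 8, so A2 = 8.
B2 = 9 − 8 = 1 completes the 9 across.
A1 = 12 − 3 = 9 completes the 12 across.

8, 1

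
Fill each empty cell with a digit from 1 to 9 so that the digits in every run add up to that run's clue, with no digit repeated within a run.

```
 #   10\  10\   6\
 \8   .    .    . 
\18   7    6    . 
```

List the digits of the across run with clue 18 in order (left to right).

7 6 5

R1C1 = 10 − 7 = 3 completes the 10 down.
R1C2 = 10 − 6 = 4 completes the 10 down.
R1C3 = 8 − 7 = 1 completes the 8 across.
R2C3 = 18 − 13 = 5 completes the 18 across.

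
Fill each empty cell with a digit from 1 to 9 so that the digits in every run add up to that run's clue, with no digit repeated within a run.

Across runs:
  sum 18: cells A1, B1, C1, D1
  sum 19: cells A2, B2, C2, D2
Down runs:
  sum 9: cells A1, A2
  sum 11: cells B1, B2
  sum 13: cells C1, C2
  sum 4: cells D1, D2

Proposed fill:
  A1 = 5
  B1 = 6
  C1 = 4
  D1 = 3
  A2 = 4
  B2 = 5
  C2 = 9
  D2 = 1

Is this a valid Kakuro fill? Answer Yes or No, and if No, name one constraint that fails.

Yes

Across: 5+6+4+3=18; 4+5+9+1=19. Down: 5+4=9; 6+5=11; 4+9=13; 3+1=4. No digit repeats within any run.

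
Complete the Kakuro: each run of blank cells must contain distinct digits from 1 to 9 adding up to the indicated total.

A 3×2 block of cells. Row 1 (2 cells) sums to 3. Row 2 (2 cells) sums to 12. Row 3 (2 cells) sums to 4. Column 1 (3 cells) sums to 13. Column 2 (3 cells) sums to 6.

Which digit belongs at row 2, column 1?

9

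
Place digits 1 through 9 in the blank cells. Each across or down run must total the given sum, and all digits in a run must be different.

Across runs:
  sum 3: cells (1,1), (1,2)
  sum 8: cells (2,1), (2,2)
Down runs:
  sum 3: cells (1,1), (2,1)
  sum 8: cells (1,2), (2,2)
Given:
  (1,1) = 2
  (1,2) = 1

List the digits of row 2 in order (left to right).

1 7

3 in 2 cells must be {1,2}.
(2,1) = 3 − 2 = 1 completes the 3 down.
(2,2) = 8 − 1 = 7 completes the 8 across.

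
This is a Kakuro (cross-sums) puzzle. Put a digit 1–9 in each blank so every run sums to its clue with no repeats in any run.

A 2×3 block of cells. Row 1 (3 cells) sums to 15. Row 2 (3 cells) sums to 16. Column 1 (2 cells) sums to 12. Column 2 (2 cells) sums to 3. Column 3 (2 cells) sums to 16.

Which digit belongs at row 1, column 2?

2

3 in 2 cells must be {1,2}; 16 in 2 cells must be {7,9}.
Nothing is forced directly, so branch on (1,2), whose candidates are 1 or 2. If (1,2) = 1: that forces (1,3) = 9, (2,2) = 2, after which (2,3) would have to be in {5,6,8,9} for the 16 across but in {7} for the 16 down — contradiction. So (1,2) = 2.
(2,2) = 3 − 2 = 1 completes the 3 down.
Nothing is forced directly, so branch on (1,3), whose candidates are 7 or 9. If (1,3) = 7: then (1,1) would have to be in {6} for the 15 across but in {3,4,5,7,8,9} for the 12 down — contradiction. So (1,3) = 9.
(1,1) = 15 − 11 = 4 completes the 15 across.
(2,1) = 12 − 4 = 8 completes the 12 down.
(2,3) = 16 − 9 = 7 completes the 16 across.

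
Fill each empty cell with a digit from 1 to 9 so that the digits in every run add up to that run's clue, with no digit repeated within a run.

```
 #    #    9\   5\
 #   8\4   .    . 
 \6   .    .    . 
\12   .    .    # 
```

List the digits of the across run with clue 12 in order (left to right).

7, 5

4 in 2 cells must be {1,3}; 6 in 3 cells must be {1,2,3}.
Nothing is forced directly, so branch on R1C2, whose candidates are 1 or 3. If R1C2 = 3: that forces R1C3 = 1, after which R2C3 would have to be in {1,2,3} for the 6 across but in {4} for the 5 down — contradiction. So R1C2 = 1.
R1C3 = 4 − 1 = 3 completes the 4 across.
R2C3 = 5 − 3 = 2 completes the 5 down.
R2C2 = 3: the only remaining digit allowed by both the 6 across and the 9 down.
R3C2 = 9 − 4 = 5 completes the 9 down.
R2C1 = 6 − 5 = 1 completes the 6 across.
R3C1 = 12 − 5 = 7 completes the 12 across.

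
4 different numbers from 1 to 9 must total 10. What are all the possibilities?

{1,2,3,4}

4 distinct digits from 1–9 sum between 10 and 30.
Only one set works: {1,2,3,4}.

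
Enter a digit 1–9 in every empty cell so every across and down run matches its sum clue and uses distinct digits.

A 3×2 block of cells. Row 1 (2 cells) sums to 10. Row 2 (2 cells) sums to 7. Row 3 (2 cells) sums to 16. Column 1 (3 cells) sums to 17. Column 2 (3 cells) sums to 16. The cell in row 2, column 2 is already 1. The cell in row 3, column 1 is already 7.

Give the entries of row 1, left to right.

16 in 2 cells must be {7,9}.
(2,1) = 7 − 1 = 6 completes the 7 across.
(3,2) = 16 − 7 = 9 completes the 16 across.
(1,1) = 17 − 13 = 4 completes the 17 down.
(1,2) = 10 − 4 = 6 completes the 10 across.

4, 6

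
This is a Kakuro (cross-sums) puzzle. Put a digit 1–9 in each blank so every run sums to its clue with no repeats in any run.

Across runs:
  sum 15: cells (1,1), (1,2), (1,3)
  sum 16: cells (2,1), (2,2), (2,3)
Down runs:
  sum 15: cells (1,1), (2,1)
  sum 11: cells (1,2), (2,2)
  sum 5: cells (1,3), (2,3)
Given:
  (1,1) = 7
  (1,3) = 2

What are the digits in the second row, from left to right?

8, 5, 3

(1,2) = 15 − 9 = 6 completes the 15 across.
(2,1) = 15 − 7 = 8 completes the 15 down.
(2,2) = 11 − 6 = 5 completes the 11 down.
(2,3) = 16 − 13 = 3 completes the 16 across.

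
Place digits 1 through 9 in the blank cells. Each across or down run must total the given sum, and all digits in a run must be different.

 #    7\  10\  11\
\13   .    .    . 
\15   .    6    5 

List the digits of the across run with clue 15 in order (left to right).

R1C2 = 10 − 6 = 4 completes the 10 down.
R1C3 = 11 − 5 = 6 completes the 11 down.
R2C1 = 15 − 11 = 4 completes the 15 across.
R1C1 = 13 − 10 = 3 completes the 13 across.

4 6 5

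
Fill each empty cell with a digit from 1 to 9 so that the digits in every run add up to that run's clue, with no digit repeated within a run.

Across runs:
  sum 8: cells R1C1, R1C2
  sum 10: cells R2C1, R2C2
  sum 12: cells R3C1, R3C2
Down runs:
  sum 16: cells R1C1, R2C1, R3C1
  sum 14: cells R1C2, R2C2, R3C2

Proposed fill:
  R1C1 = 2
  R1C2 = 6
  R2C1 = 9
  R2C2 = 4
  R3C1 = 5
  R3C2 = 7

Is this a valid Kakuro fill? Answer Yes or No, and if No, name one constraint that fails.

No — the across run R2C1–R2C2 sums to 13, not 10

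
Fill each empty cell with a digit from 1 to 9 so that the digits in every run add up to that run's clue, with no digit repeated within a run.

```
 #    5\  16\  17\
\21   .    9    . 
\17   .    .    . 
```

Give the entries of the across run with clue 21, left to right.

4, 9, 8

16 in 2 cells must be {7,9}; 17 in 2 cells must be {8,9}.
Given what's placed, R1C1 must be 4 to fit the 21 across and 5 down.
R1C3 = 21 − 13 = 8 completes the 21 across.
R2C1 = 5 − 4 = 1 completes the 5 down.
R2C2 = 16 − 9 = 7 completes the 16 down.
R2C3 = 17 − 8 = 9 completes the 17 across.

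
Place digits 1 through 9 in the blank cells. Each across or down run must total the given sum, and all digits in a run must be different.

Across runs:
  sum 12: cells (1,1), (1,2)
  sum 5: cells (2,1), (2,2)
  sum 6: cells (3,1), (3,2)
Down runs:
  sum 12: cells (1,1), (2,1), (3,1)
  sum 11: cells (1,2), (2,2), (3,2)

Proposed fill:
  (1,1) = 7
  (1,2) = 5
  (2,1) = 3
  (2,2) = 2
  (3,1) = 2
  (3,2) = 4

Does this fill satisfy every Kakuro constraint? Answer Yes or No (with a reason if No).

Across: 7+5=12; 3+2=5; 2+4=6. Down: 7+3+2=12; 5+2+4=11. No digit repeats within any run.

Yes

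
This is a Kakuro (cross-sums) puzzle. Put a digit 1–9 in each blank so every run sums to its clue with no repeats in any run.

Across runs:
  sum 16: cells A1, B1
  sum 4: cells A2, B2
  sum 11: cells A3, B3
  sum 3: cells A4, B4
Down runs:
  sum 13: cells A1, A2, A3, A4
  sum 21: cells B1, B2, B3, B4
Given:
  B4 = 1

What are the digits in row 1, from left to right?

7 9

16 in 2 cells must be {7,9}; 4 in 2 cells must be {1,3}; 3 in 2 cells must be {1,2}.
The 16 across and the 13 down share only 7, so A1 = 7.
B1 = 16 − 7 = 9 completes the 16 across.
B2 = 3: the only remaining digit allowed by both the 4 across and the 21 down.
B3 = 21 − 13 = 8 completes the 21 down.
A4 = 3 − 1 = 2 completes the 3 across.
A2 = 4 − 3 = 1 completes the 4 across.
A3 = 11 − 8 = 3 completes the 11 across.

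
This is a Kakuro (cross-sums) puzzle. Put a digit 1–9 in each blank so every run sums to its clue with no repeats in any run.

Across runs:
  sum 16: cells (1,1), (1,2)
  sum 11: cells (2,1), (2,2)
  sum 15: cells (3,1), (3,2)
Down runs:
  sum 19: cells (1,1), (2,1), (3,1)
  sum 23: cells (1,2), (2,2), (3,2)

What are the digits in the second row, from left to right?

16 in 2 cells must be {7,9}; 23 in 3 cells must be {6,8,9}.
The 16 across and the 23 down share only 9, so (1,2) = 9.
(1,1) = 16 − 9 = 7 completes the 16 across.
Nothing is forced directly, so branch on (2,2), whose candidates are 6 or 8. If (2,2) = 6: then (2,1) would have to be in {5} for the 11 across but in {3,4,8,9} for the 19 down — contradiction. So (2,2) = 8.
(2,1) = 11 − 8 = 3 completes the 11 across.
(3,1) = 19 − 10 = 9 completes the 19 down.
(3,2) = 15 − 9 = 6 completes the 15 across.

3 8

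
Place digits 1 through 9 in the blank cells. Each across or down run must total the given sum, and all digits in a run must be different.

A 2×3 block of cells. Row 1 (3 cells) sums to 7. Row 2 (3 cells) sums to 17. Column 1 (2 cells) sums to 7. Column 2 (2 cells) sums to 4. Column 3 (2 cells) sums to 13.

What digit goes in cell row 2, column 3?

9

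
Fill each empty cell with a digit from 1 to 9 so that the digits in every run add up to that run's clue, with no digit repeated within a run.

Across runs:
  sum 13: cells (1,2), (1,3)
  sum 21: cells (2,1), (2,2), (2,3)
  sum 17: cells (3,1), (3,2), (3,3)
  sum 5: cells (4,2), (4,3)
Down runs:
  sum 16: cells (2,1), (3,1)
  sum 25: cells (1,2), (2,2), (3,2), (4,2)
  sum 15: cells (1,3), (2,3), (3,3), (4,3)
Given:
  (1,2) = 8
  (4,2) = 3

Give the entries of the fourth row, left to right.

3 2

16 in 2 cells must be {7,9}.
(1,3) = 13 − 8 = 5 completes the 13 across.
(4,3) = 5 − 3 = 2 completes the 5 across.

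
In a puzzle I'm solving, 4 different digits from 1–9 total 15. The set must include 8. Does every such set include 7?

The only way to make 15 from 4 distinct digits under that restriction is {1,2,4,8}, which does not contain 7.

No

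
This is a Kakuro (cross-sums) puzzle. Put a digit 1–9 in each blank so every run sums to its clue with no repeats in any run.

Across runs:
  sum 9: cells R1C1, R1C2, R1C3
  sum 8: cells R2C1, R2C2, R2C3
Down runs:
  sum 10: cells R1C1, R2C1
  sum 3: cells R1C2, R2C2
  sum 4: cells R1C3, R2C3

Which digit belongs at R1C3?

1

3 in 2 cells must be {1,2}; 4 in 2 cells must be {1,3}.
Nothing is forced directly, so branch on R1C2, whose candidates are 1 or 2. If R1C2 = 1: that forces R1C3 = 3, R2C2 = 2, R2C3 = 1, after which R1C1 would have to be in {5} for the 9 across but in {1,2,3,4,6,7,8,9} for the 10 down — contradiction. So R1C2 = 2.
R2C2 = 3 − 2 = 1 completes the 3 down.
Given what's placed, R2C3 must be 3 to fit the 8 across and 4 down.
R1C3 = 4 − 3 = 1 completes the 4 down.
R2C1 = 8 − 4 = 4 completes the 8 across.
R1C1 = 9 − 3 = 6 completes the 9 across.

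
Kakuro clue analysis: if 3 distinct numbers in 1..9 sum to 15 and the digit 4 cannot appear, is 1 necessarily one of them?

No

Counterexample: {2,5,8} sums to 15 under that restriction without using 1.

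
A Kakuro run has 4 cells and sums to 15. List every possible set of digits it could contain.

{1,2,3,9}; {1,2,4,8}; {1,2,5,7}; {1,3,4,7}; {1,3,5,6}; {2,3,4,6}

4 distinct digits from 1–9 sum between 10 and 30.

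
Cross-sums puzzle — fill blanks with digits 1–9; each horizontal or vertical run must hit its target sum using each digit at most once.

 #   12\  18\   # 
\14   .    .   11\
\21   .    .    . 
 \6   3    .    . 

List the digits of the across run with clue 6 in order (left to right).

3 1 2

6 in 3 cells must be {1,2,3}.
R3C3 = 2: the only remaining digit allowed by both the 6 across and the 11 down.
R2C3 = 11 − 2 = 9 completes the 11 down.
R3C2 = 6 − 5 = 1 completes the 6 across.
Given what's placed, R2C2 must be 8 to fit the 21 across and 18 down.
R1C2 = 18 − 9 = 9 completes the 18 down.
R2C1 = 21 − 17 = 4 completes the 21 across.
R1C1 = 14 − 9 = 5 completes the 14 across.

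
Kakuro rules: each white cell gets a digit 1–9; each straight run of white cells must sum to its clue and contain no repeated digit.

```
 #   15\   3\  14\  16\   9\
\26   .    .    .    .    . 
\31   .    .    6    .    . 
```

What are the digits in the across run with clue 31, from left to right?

3 in 2 cells must be {1,2}; 16 in 2 cells must be {7,9}.
R1C3 = 14 − 6 = 8 completes the 14 down.
R2C2 = 1: the only remaining digit allowed by both the 31 across and the 3 down.
R1C2 = 3 − 1 = 2 completes the 3 down.
Nothing is forced directly, so branch on R2C5, whose candidates are 7 or 8. If R2C5 = 7: then R1C5 would have to be in {1,3,4,5,6,7,9} for the 26 across but in {2} for the 9 down — contradiction. So R2C5 = 8.
R1C5 = 9 − 8 = 1 completes the 9 down.
R1C4 = 9: the only remaining digit allowed by both the 26 across and the 16 down.
R2C4 = 16 − 9 = 7 completes the 16 down.
R1C1 = 26 − 20 = 6 completes the 26 across.
R2C1 = 31 − 22 = 9 completes the 31 across.

9, 1, 6, 7, 8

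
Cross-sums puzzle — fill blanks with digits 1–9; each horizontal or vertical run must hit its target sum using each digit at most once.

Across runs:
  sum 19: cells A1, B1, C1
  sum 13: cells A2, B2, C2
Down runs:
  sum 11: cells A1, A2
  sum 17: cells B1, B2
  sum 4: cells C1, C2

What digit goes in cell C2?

1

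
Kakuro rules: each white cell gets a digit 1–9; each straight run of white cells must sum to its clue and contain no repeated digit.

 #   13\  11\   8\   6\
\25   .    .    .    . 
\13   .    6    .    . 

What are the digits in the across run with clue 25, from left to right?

R1C2 = 11 − 6 = 5 completes the 11 down.
Given what's placed, R1C4 must be 4 to fit the 25 across and 6 down.
R2C1 = 4: the only remaining digit allowed by both the 13 across and the 13 down.
R2C4 = 6 − 4 = 2 completes the 6 down.
R1C1 = 13 − 4 = 9 completes the 13 down.
R1C3 = 25 − 18 = 7 completes the 25 across.
R2C3 = 13 − 12 = 1 completes the 13 across.

9 5 7 4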